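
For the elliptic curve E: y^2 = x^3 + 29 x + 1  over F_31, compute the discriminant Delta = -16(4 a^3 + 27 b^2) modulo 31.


4 a^3 + 27 b^2 = 4*29^3 + 27*1^2 = 97556 + 27 = 97583
Delta = -16 * (97583) = -1561328
Delta mod 31 = 18

Delta = 18 (mod 31)


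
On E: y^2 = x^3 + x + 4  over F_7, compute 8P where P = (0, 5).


k = 8 = 1000_2 (binary, LSB first: 0001)
Double-and-add from P = (0, 5):
  bit 0 = 0: acc unchanged = O
  bit 1 = 0: acc unchanged = O
  bit 2 = 0: acc unchanged = O
  bit 3 = 1: acc = O + (4, 4) = (4, 4)

8P = (4, 4)


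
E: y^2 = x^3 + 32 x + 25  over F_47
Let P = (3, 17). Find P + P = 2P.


Doubling: s = (3 x1^2 + a) / (2 y1)
s = (3*3^2 + 32) / (2*17) mod 47 = 28
x3 = s^2 - 2 x1 mod 47 = 28^2 - 2*3 = 26
y3 = s (x1 - x3) - y1 mod 47 = 28 * (3 - 26) - 17 = 44

2P = (26, 44)


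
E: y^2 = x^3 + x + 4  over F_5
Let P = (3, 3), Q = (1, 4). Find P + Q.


P != Q, so use the chord formula.
s = (y2 - y1) / (x2 - x1) = (1) / (3) mod 5 = 2
x3 = s^2 - x1 - x2 mod 5 = 2^2 - 3 - 1 = 0
y3 = s (x1 - x3) - y1 mod 5 = 2 * (3 - 0) - 3 = 3

P + Q = (0, 3)


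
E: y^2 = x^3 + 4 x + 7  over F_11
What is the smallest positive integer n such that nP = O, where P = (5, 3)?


Compute successive multiples of P until we hit O:
  1P = (5, 3)
  2P = (6, 4)
  3P = (1, 1)
  4P = (8, 1)
  5P = (7, 2)
  6P = (2, 1)
  7P = (2, 10)
  8P = (7, 9)
  ... (continuing to 13P)
  13P = O

ord(P) = 13


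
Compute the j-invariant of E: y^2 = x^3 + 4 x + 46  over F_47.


Delta = -16(4 a^3 + 27 b^2) mod 47 = 31
-1728 * (4 a)^3 = -1728 * (4*4)^3 mod 47 = 30
j = 30 * 31^(-1) mod 47 = 4

j = 4 (mod 47)


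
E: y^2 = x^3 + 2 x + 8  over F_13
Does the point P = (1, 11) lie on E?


Check whether y^2 = x^3 + 2 x + 8 (mod 13) for (x, y) = (1, 11).
LHS: y^2 = 11^2 mod 13 = 4
RHS: x^3 + 2 x + 8 = 1^3 + 2*1 + 8 mod 13 = 11
LHS != RHS

No, not on the curve


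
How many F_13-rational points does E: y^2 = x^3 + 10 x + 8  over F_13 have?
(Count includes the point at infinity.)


For each x in F_13, count y with y^2 = x^3 + 10 x + 8 mod 13:
  x = 2: RHS = 10, y in [6, 7]  -> 2 point(s)
  x = 3: RHS = 0, y in [0]  -> 1 point(s)
  x = 5: RHS = 1, y in [1, 12]  -> 2 point(s)
  x = 10: RHS = 3, y in [4, 9]  -> 2 point(s)
  x = 12: RHS = 10, y in [6, 7]  -> 2 point(s)
Affine points: 9. Add the point at infinity: total = 10.

#E(F_13) = 10


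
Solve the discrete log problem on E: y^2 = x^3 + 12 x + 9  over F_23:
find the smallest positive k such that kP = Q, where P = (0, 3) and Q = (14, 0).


Enumerate multiples of P until we hit Q = (14, 0):
  1P = (0, 3)
  2P = (4, 12)
  3P = (14, 0)
Match found at i = 3.

k = 3


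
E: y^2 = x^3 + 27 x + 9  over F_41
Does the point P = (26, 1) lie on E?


Check whether y^2 = x^3 + 27 x + 9 (mod 41) for (x, y) = (26, 1).
LHS: y^2 = 1^2 mod 41 = 1
RHS: x^3 + 27 x + 9 = 26^3 + 27*26 + 9 mod 41 = 1
LHS = RHS

Yes, on the curve


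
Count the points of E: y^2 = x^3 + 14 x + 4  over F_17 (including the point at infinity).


For each x in F_17, count y with y^2 = x^3 + 14 x + 4 mod 17:
  x = 0: RHS = 4, y in [2, 15]  -> 2 point(s)
  x = 1: RHS = 2, y in [6, 11]  -> 2 point(s)
  x = 6: RHS = 15, y in [7, 10]  -> 2 point(s)
  x = 8: RHS = 16, y in [4, 13]  -> 2 point(s)
  x = 9: RHS = 9, y in [3, 14]  -> 2 point(s)
  x = 12: RHS = 13, y in [8, 9]  -> 2 point(s)
  x = 15: RHS = 2, y in [6, 11]  -> 2 point(s)
Affine points: 14. Add the point at infinity: total = 15.

#E(F_17) = 15


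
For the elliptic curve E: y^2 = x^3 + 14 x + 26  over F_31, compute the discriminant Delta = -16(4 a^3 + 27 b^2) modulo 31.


4 a^3 + 27 b^2 = 4*14^3 + 27*26^2 = 10976 + 18252 = 29228
Delta = -16 * (29228) = -467648
Delta mod 31 = 18

Delta = 18 (mod 31)


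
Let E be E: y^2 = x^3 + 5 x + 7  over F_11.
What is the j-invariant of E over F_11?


Delta = -16(4 a^3 + 27 b^2) mod 11 = 4
-1728 * (4 a)^3 = -1728 * (4*5)^3 mod 11 = 8
j = 8 * 4^(-1) mod 11 = 2

j = 2 (mod 11)


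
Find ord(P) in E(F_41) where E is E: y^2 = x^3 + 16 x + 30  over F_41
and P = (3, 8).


Compute successive multiples of P until we hit O:
  1P = (3, 8)
  2P = (19, 31)
  3P = (35, 28)
  4P = (13, 37)
  5P = (33, 28)
  6P = (10, 1)
  7P = (29, 18)
  8P = (14, 13)
  ... (continuing to 48P)
  48P = O

ord(P) = 48


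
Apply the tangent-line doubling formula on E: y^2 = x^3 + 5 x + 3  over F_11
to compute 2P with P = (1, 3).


Doubling: s = (3 x1^2 + a) / (2 y1)
s = (3*1^2 + 5) / (2*3) mod 11 = 5
x3 = s^2 - 2 x1 mod 11 = 5^2 - 2*1 = 1
y3 = s (x1 - x3) - y1 mod 11 = 5 * (1 - 1) - 3 = 8

2P = (1, 8)


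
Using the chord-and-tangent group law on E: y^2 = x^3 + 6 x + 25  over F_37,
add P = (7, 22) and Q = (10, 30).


P != Q, so use the chord formula.
s = (y2 - y1) / (x2 - x1) = (8) / (3) mod 37 = 15
x3 = s^2 - x1 - x2 mod 37 = 15^2 - 7 - 10 = 23
y3 = s (x1 - x3) - y1 mod 37 = 15 * (7 - 23) - 22 = 34

P + Q = (23, 34)


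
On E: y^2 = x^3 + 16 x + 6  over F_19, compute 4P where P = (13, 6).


k = 4 = 100_2 (binary, LSB first: 001)
Double-and-add from P = (13, 6):
  bit 0 = 0: acc unchanged = O
  bit 1 = 0: acc unchanged = O
  bit 2 = 1: acc = O + (12, 11) = (12, 11)

4P = (12, 11)


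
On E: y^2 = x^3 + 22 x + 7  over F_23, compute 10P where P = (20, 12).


k = 10 = 1010_2 (binary, LSB first: 0101)
Double-and-add from P = (20, 12):
  bit 0 = 0: acc unchanged = O
  bit 1 = 1: acc = O + (15, 3) = (15, 3)
  bit 2 = 0: acc unchanged = (15, 3)
  bit 3 = 1: acc = (15, 3) + (16, 19) = (18, 18)

10P = (18, 18)


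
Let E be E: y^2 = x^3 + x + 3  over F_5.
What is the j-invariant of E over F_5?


Delta = -16(4 a^3 + 27 b^2) mod 5 = 3
-1728 * (4 a)^3 = -1728 * (4*1)^3 mod 5 = 3
j = 3 * 3^(-1) mod 5 = 1

j = 1 (mod 5)


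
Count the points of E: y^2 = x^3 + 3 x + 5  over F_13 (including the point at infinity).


For each x in F_13, count y with y^2 = x^3 + 3 x + 5 mod 13:
  x = 1: RHS = 9, y in [3, 10]  -> 2 point(s)
  x = 4: RHS = 3, y in [4, 9]  -> 2 point(s)
  x = 11: RHS = 4, y in [2, 11]  -> 2 point(s)
  x = 12: RHS = 1, y in [1, 12]  -> 2 point(s)
Affine points: 8. Add the point at infinity: total = 9.

#E(F_13) = 9


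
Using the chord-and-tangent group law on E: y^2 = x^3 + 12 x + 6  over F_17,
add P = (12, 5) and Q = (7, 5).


P != Q, so use the chord formula.
s = (y2 - y1) / (x2 - x1) = (0) / (12) mod 17 = 0
x3 = s^2 - x1 - x2 mod 17 = 0^2 - 12 - 7 = 15
y3 = s (x1 - x3) - y1 mod 17 = 0 * (12 - 15) - 5 = 12

P + Q = (15, 12)


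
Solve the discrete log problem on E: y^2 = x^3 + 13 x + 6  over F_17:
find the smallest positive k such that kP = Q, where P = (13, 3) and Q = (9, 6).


Enumerate multiples of P until we hit Q = (9, 6):
  1P = (13, 3)
  2P = (7, 7)
  3P = (5, 3)
  4P = (16, 14)
  5P = (9, 6)
Match found at i = 5.

k = 5


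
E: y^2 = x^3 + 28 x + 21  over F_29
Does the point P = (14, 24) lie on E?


Check whether y^2 = x^3 + 28 x + 21 (mod 29) for (x, y) = (14, 24).
LHS: y^2 = 24^2 mod 29 = 25
RHS: x^3 + 28 x + 21 = 14^3 + 28*14 + 21 mod 29 = 25
LHS = RHS

Yes, on the curve


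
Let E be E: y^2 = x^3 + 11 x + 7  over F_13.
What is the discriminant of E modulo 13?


4 a^3 + 27 b^2 = 4*11^3 + 27*7^2 = 5324 + 1323 = 6647
Delta = -16 * (6647) = -106352
Delta mod 13 = 1

Delta = 1 (mod 13)


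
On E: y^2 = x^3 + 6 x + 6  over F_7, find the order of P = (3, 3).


Compute successive multiples of P until we hit O:
  1P = (3, 3)
  2P = (5, 0)
  3P = (3, 4)
  4P = O

ord(P) = 4


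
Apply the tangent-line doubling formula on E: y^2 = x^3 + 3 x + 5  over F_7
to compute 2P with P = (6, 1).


Doubling: s = (3 x1^2 + a) / (2 y1)
s = (3*6^2 + 3) / (2*1) mod 7 = 3
x3 = s^2 - 2 x1 mod 7 = 3^2 - 2*6 = 4
y3 = s (x1 - x3) - y1 mod 7 = 3 * (6 - 4) - 1 = 5

2P = (4, 5)


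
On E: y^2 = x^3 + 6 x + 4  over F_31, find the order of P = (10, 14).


Compute successive multiples of P until we hit O:
  1P = (10, 14)
  2P = (30, 11)
  3P = (19, 23)
  4P = (3, 24)
  5P = (27, 28)
  6P = (26, 2)
  7P = (13, 27)
  8P = (13, 4)
  ... (continuing to 15P)
  15P = O

ord(P) = 15


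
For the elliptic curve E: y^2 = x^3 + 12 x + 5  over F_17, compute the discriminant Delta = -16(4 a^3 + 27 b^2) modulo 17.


4 a^3 + 27 b^2 = 4*12^3 + 27*5^2 = 6912 + 675 = 7587
Delta = -16 * (7587) = -121392
Delta mod 17 = 5

Delta = 5 (mod 17)


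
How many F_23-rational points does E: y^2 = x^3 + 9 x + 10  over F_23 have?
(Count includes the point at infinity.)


For each x in F_23, count y with y^2 = x^3 + 9 x + 10 mod 23:
  x = 2: RHS = 13, y in [6, 17]  -> 2 point(s)
  x = 3: RHS = 18, y in [8, 15]  -> 2 point(s)
  x = 4: RHS = 18, y in [8, 15]  -> 2 point(s)
  x = 6: RHS = 4, y in [2, 21]  -> 2 point(s)
  x = 7: RHS = 2, y in [5, 18]  -> 2 point(s)
  x = 12: RHS = 6, y in [11, 12]  -> 2 point(s)
  x = 13: RHS = 1, y in [1, 22]  -> 2 point(s)
  x = 15: RHS = 1, y in [1, 22]  -> 2 point(s)
  x = 16: RHS = 18, y in [8, 15]  -> 2 point(s)
  x = 17: RHS = 16, y in [4, 19]  -> 2 point(s)
  x = 18: RHS = 1, y in [1, 22]  -> 2 point(s)
  x = 19: RHS = 2, y in [5, 18]  -> 2 point(s)
  x = 20: RHS = 2, y in [5, 18]  -> 2 point(s)
  x = 22: RHS = 0, y in [0]  -> 1 point(s)
Affine points: 27. Add the point at infinity: total = 28.

#E(F_23) = 28


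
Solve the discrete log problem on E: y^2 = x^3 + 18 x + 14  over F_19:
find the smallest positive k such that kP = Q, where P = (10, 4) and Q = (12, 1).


Enumerate multiples of P until we hit Q = (12, 1):
  1P = (10, 4)
  2P = (8, 9)
  3P = (12, 1)
Match found at i = 3.

k = 3


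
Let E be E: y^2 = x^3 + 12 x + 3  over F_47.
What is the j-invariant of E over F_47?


Delta = -16(4 a^3 + 27 b^2) mod 47 = 12
-1728 * (4 a)^3 = -1728 * (4*12)^3 mod 47 = 11
j = 11 * 12^(-1) mod 47 = 44

j = 44 (mod 47)


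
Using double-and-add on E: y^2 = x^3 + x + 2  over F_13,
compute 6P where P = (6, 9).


k = 6 = 110_2 (binary, LSB first: 011)
Double-and-add from P = (6, 9):
  bit 0 = 0: acc unchanged = O
  bit 1 = 1: acc = O + (2, 8) = (2, 8)
  bit 2 = 1: acc = (2, 8) + (9, 5) = (12, 0)

6P = (12, 0)


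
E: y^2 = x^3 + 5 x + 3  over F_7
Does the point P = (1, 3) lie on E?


Check whether y^2 = x^3 + 5 x + 3 (mod 7) for (x, y) = (1, 3).
LHS: y^2 = 3^2 mod 7 = 2
RHS: x^3 + 5 x + 3 = 1^3 + 5*1 + 3 mod 7 = 2
LHS = RHS

Yes, on the curve


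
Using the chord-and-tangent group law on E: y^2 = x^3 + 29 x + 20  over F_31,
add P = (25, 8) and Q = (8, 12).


P != Q, so use the chord formula.
s = (y2 - y1) / (x2 - x1) = (4) / (14) mod 31 = 18
x3 = s^2 - x1 - x2 mod 31 = 18^2 - 25 - 8 = 12
y3 = s (x1 - x3) - y1 mod 31 = 18 * (25 - 12) - 8 = 9

P + Q = (12, 9)


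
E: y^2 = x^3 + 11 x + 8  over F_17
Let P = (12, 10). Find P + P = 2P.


Doubling: s = (3 x1^2 + a) / (2 y1)
s = (3*12^2 + 11) / (2*10) mod 17 = 6
x3 = s^2 - 2 x1 mod 17 = 6^2 - 2*12 = 12
y3 = s (x1 - x3) - y1 mod 17 = 6 * (12 - 12) - 10 = 7

2P = (12, 7)


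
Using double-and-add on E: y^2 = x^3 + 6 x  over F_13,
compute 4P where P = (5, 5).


k = 4 = 100_2 (binary, LSB first: 001)
Double-and-add from P = (5, 5):
  bit 0 = 0: acc unchanged = O
  bit 1 = 0: acc unchanged = O
  bit 2 = 1: acc = O + (9, 9) = (9, 9)

4P = (9, 9)


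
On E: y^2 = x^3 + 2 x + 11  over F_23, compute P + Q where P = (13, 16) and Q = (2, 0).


P != Q, so use the chord formula.
s = (y2 - y1) / (x2 - x1) = (7) / (12) mod 23 = 14
x3 = s^2 - x1 - x2 mod 23 = 14^2 - 13 - 2 = 20
y3 = s (x1 - x3) - y1 mod 23 = 14 * (13 - 20) - 16 = 1

P + Q = (20, 1)


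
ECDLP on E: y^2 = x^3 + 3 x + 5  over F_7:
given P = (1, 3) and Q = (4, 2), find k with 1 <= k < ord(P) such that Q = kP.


Enumerate multiples of P until we hit Q = (4, 2):
  1P = (1, 3)
  2P = (6, 6)
  3P = (4, 5)
  4P = (4, 2)
Match found at i = 4.

k = 4


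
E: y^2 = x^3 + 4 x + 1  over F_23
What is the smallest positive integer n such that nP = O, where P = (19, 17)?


Compute successive multiples of P until we hit O:
  1P = (19, 17)
  2P = (14, 15)
  3P = (15, 3)
  4P = (7, 2)
  5P = (0, 1)
  6P = (20, 10)
  7P = (10, 12)
  8P = (21, 10)
  ... (continuing to 27P)
  27P = O

ord(P) = 27


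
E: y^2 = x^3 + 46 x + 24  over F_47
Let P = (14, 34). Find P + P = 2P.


Doubling: s = (3 x1^2 + a) / (2 y1)
s = (3*14^2 + 46) / (2*34) mod 47 = 19
x3 = s^2 - 2 x1 mod 47 = 19^2 - 2*14 = 4
y3 = s (x1 - x3) - y1 mod 47 = 19 * (14 - 4) - 34 = 15

2P = (4, 15)


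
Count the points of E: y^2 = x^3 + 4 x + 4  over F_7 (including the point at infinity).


For each x in F_7, count y with y^2 = x^3 + 4 x + 4 mod 7:
  x = 0: RHS = 4, y in [2, 5]  -> 2 point(s)
  x = 1: RHS = 2, y in [3, 4]  -> 2 point(s)
  x = 3: RHS = 1, y in [1, 6]  -> 2 point(s)
  x = 4: RHS = 0, y in [0]  -> 1 point(s)
  x = 5: RHS = 2, y in [3, 4]  -> 2 point(s)
Affine points: 9. Add the point at infinity: total = 10.

#E(F_7) = 10


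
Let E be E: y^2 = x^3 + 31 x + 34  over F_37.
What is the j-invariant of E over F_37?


Delta = -16(4 a^3 + 27 b^2) mod 37 = 20
-1728 * (4 a)^3 = -1728 * (4*31)^3 mod 37 = 6
j = 6 * 20^(-1) mod 37 = 4

j = 4 (mod 37)


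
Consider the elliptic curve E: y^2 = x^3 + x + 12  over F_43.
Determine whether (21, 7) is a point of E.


Check whether y^2 = x^3 + 1 x + 12 (mod 43) for (x, y) = (21, 7).
LHS: y^2 = 7^2 mod 43 = 6
RHS: x^3 + 1 x + 12 = 21^3 + 1*21 + 12 mod 43 = 6
LHS = RHS

Yes, on the curve


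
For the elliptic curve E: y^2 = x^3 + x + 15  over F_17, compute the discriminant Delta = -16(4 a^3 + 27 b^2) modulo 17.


4 a^3 + 27 b^2 = 4*1^3 + 27*15^2 = 4 + 6075 = 6079
Delta = -16 * (6079) = -97264
Delta mod 17 = 10

Delta = 10 (mod 17)


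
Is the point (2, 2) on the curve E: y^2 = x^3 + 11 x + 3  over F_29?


Check whether y^2 = x^3 + 11 x + 3 (mod 29) for (x, y) = (2, 2).
LHS: y^2 = 2^2 mod 29 = 4
RHS: x^3 + 11 x + 3 = 2^3 + 11*2 + 3 mod 29 = 4
LHS = RHS

Yes, on the curve


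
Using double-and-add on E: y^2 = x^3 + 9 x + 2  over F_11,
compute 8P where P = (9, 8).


k = 8 = 1000_2 (binary, LSB first: 0001)
Double-and-add from P = (9, 8):
  bit 0 = 0: acc unchanged = O
  bit 1 = 0: acc unchanged = O
  bit 2 = 0: acc unchanged = O
  bit 3 = 1: acc = O + (7, 1) = (7, 1)

8P = (7, 1)


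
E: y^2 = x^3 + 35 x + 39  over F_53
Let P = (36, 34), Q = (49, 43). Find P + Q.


P != Q, so use the chord formula.
s = (y2 - y1) / (x2 - x1) = (9) / (13) mod 53 = 17
x3 = s^2 - x1 - x2 mod 53 = 17^2 - 36 - 49 = 45
y3 = s (x1 - x3) - y1 mod 53 = 17 * (36 - 45) - 34 = 25

P + Q = (45, 25)


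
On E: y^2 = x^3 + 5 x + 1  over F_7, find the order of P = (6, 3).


Compute successive multiples of P until we hit O:
  1P = (6, 3)
  2P = (3, 1)
  3P = (0, 1)
  4P = (5, 2)
  5P = (4, 6)
  6P = (1, 0)
  7P = (4, 1)
  8P = (5, 5)
  ... (continuing to 12P)
  12P = O

ord(P) = 12


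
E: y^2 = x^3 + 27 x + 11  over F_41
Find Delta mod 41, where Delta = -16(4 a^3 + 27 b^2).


4 a^3 + 27 b^2 = 4*27^3 + 27*11^2 = 78732 + 3267 = 81999
Delta = -16 * (81999) = -1311984
Delta mod 41 = 16

Delta = 16 (mod 41)


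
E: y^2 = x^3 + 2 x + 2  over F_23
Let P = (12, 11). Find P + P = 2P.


Doubling: s = (3 x1^2 + a) / (2 y1)
s = (3*12^2 + 2) / (2*11) mod 23 = 3
x3 = s^2 - 2 x1 mod 23 = 3^2 - 2*12 = 8
y3 = s (x1 - x3) - y1 mod 23 = 3 * (12 - 8) - 11 = 1

2P = (8, 1)


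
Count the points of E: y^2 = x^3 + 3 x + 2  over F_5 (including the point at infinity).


For each x in F_5, count y with y^2 = x^3 + 3 x + 2 mod 5:
  x = 1: RHS = 1, y in [1, 4]  -> 2 point(s)
  x = 2: RHS = 1, y in [1, 4]  -> 2 point(s)
Affine points: 4. Add the point at infinity: total = 5.

#E(F_5) = 5


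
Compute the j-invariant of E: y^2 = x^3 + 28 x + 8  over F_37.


Delta = -16(4 a^3 + 27 b^2) mod 37 = 27
-1728 * (4 a)^3 = -1728 * (4*28)^3 mod 37 = 11
j = 11 * 27^(-1) mod 37 = 10

j = 10 (mod 37)


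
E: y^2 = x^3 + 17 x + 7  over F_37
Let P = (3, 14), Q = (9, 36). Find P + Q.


P != Q, so use the chord formula.
s = (y2 - y1) / (x2 - x1) = (22) / (6) mod 37 = 16
x3 = s^2 - x1 - x2 mod 37 = 16^2 - 3 - 9 = 22
y3 = s (x1 - x3) - y1 mod 37 = 16 * (3 - 22) - 14 = 15

P + Q = (22, 15)


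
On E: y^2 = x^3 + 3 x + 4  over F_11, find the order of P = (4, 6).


Compute successive multiples of P until we hit O:
  1P = (4, 6)
  2P = (8, 10)
  3P = (0, 9)
  4P = (0, 2)
  5P = (8, 1)
  6P = (4, 5)
  7P = O

ord(P) = 7


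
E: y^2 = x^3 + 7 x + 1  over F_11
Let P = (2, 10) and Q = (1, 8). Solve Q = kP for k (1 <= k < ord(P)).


Enumerate multiples of P until we hit Q = (1, 8):
  1P = (2, 10)
  2P = (1, 8)
Match found at i = 2.

k = 2


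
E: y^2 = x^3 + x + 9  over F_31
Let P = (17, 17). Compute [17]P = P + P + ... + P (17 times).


k = 17 = 10001_2 (binary, LSB first: 10001)
Double-and-add from P = (17, 17):
  bit 0 = 1: acc = O + (17, 17) = (17, 17)
  bit 1 = 0: acc unchanged = (17, 17)
  bit 2 = 0: acc unchanged = (17, 17)
  bit 3 = 0: acc unchanged = (17, 17)
  bit 4 = 1: acc = (17, 17) + (28, 17) = (17, 14)

17P = (17, 14)


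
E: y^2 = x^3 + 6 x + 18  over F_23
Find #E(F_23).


For each x in F_23, count y with y^2 = x^3 + 6 x + 18 mod 23:
  x = 0: RHS = 18, y in [8, 15]  -> 2 point(s)
  x = 1: RHS = 2, y in [5, 18]  -> 2 point(s)
  x = 5: RHS = 12, y in [9, 14]  -> 2 point(s)
  x = 7: RHS = 12, y in [9, 14]  -> 2 point(s)
  x = 8: RHS = 3, y in [7, 16]  -> 2 point(s)
  x = 11: RHS = 12, y in [9, 14]  -> 2 point(s)
  x = 12: RHS = 1, y in [1, 22]  -> 2 point(s)
  x = 13: RHS = 16, y in [4, 19]  -> 2 point(s)
  x = 16: RHS = 1, y in [1, 22]  -> 2 point(s)
  x = 18: RHS = 1, y in [1, 22]  -> 2 point(s)
Affine points: 20. Add the point at infinity: total = 21.

#E(F_23) = 21


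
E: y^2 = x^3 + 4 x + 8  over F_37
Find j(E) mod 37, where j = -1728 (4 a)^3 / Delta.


Delta = -16(4 a^3 + 27 b^2) mod 37 = 2
-1728 * (4 a)^3 = -1728 * (4*4)^3 mod 37 = 27
j = 27 * 2^(-1) mod 37 = 32

j = 32 (mod 37)


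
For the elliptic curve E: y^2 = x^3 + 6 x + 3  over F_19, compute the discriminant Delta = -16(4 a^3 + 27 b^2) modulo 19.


4 a^3 + 27 b^2 = 4*6^3 + 27*3^2 = 864 + 243 = 1107
Delta = -16 * (1107) = -17712
Delta mod 19 = 15

Delta = 15 (mod 19)


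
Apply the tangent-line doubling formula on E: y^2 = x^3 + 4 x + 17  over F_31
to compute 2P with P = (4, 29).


Doubling: s = (3 x1^2 + a) / (2 y1)
s = (3*4^2 + 4) / (2*29) mod 31 = 18
x3 = s^2 - 2 x1 mod 31 = 18^2 - 2*4 = 6
y3 = s (x1 - x3) - y1 mod 31 = 18 * (4 - 6) - 29 = 28

2P = (6, 28)


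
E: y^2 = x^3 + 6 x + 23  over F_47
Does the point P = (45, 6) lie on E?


Check whether y^2 = x^3 + 6 x + 23 (mod 47) for (x, y) = (45, 6).
LHS: y^2 = 6^2 mod 47 = 36
RHS: x^3 + 6 x + 23 = 45^3 + 6*45 + 23 mod 47 = 3
LHS != RHS

No, not on the curve


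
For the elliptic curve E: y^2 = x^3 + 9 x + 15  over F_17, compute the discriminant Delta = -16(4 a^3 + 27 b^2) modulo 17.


4 a^3 + 27 b^2 = 4*9^3 + 27*15^2 = 2916 + 6075 = 8991
Delta = -16 * (8991) = -143856
Delta mod 17 = 15

Delta = 15 (mod 17)


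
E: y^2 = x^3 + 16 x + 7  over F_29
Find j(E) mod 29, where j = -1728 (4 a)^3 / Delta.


Delta = -16(4 a^3 + 27 b^2) mod 29 = 18
-1728 * (4 a)^3 = -1728 * (4*16)^3 mod 29 = 11
j = 11 * 18^(-1) mod 29 = 28

j = 28 (mod 29)


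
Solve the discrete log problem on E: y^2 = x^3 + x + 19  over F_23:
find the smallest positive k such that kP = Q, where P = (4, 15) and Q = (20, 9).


Enumerate multiples of P until we hit Q = (20, 9):
  1P = (4, 15)
  2P = (18, 2)
  3P = (17, 2)
  4P = (3, 7)
  5P = (11, 21)
  6P = (20, 14)
  7P = (7, 1)
  8P = (21, 3)
  9P = (2, 12)
  10P = (2, 11)
  11P = (21, 20)
  12P = (7, 22)
  13P = (20, 9)
Match found at i = 13.

k = 13


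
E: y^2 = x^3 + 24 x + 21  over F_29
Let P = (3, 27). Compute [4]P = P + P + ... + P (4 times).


k = 4 = 100_2 (binary, LSB first: 001)
Double-and-add from P = (3, 27):
  bit 0 = 0: acc unchanged = O
  bit 1 = 0: acc unchanged = O
  bit 2 = 1: acc = O + (17, 8) = (17, 8)

4P = (17, 8)


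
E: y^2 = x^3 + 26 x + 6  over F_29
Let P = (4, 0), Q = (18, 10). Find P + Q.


P != Q, so use the chord formula.
s = (y2 - y1) / (x2 - x1) = (10) / (14) mod 29 = 9
x3 = s^2 - x1 - x2 mod 29 = 9^2 - 4 - 18 = 1
y3 = s (x1 - x3) - y1 mod 29 = 9 * (4 - 1) - 0 = 27

P + Q = (1, 27)


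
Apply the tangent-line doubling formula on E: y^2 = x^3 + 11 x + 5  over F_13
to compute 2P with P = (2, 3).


Doubling: s = (3 x1^2 + a) / (2 y1)
s = (3*2^2 + 11) / (2*3) mod 13 = 6
x3 = s^2 - 2 x1 mod 13 = 6^2 - 2*2 = 6
y3 = s (x1 - x3) - y1 mod 13 = 6 * (2 - 6) - 3 = 12

2P = (6, 12)


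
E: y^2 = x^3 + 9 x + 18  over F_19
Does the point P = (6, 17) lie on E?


Check whether y^2 = x^3 + 9 x + 18 (mod 19) for (x, y) = (6, 17).
LHS: y^2 = 17^2 mod 19 = 4
RHS: x^3 + 9 x + 18 = 6^3 + 9*6 + 18 mod 19 = 3
LHS != RHS

No, not on the curve


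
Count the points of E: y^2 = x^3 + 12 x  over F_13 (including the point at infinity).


For each x in F_13, count y with y^2 = x^3 + 12 x + 0 mod 13:
  x = 0: RHS = 0, y in [0]  -> 1 point(s)
  x = 1: RHS = 0, y in [0]  -> 1 point(s)
  x = 5: RHS = 3, y in [4, 9]  -> 2 point(s)
  x = 8: RHS = 10, y in [6, 7]  -> 2 point(s)
  x = 12: RHS = 0, y in [0]  -> 1 point(s)
Affine points: 7. Add the point at infinity: total = 8.

#E(F_13) = 8


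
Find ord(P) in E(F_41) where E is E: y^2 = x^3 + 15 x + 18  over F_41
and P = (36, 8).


Compute successive multiples of P until we hit O:
  1P = (36, 8)
  2P = (0, 10)
  3P = (15, 25)
  4P = (39, 12)
  5P = (27, 4)
  6P = (3, 34)
  7P = (10, 15)
  8P = (20, 35)
  ... (continuing to 18P)
  18P = O

ord(P) = 18


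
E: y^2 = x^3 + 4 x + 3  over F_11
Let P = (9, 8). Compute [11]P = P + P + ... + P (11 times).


k = 11 = 1011_2 (binary, LSB first: 1101)
Double-and-add from P = (9, 8):
  bit 0 = 1: acc = O + (9, 8) = (9, 8)
  bit 1 = 1: acc = (9, 8) + (5, 7) = (6, 1)
  bit 2 = 0: acc unchanged = (6, 1)
  bit 3 = 1: acc = (6, 1) + (0, 6) = (6, 10)

11P = (6, 10)


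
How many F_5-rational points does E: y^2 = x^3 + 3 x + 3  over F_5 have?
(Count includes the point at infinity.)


For each x in F_5, count y with y^2 = x^3 + 3 x + 3 mod 5:
  x = 3: RHS = 4, y in [2, 3]  -> 2 point(s)
  x = 4: RHS = 4, y in [2, 3]  -> 2 point(s)
Affine points: 4. Add the point at infinity: total = 5.

#E(F_5) = 5


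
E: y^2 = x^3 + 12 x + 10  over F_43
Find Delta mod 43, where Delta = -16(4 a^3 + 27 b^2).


4 a^3 + 27 b^2 = 4*12^3 + 27*10^2 = 6912 + 2700 = 9612
Delta = -16 * (9612) = -153792
Delta mod 43 = 19

Delta = 19 (mod 43)


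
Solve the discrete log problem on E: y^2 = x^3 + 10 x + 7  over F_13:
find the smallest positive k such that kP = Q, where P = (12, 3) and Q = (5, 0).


Enumerate multiples of P until we hit Q = (5, 0):
  1P = (12, 3)
  2P = (2, 10)
  3P = (3, 5)
  4P = (8, 12)
  5P = (7, 2)
  6P = (6, 6)
  7P = (5, 0)
Match found at i = 7.

k = 7


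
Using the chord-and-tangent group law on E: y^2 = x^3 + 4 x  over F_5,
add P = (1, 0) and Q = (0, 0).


P != Q, so use the chord formula.
s = (y2 - y1) / (x2 - x1) = (0) / (4) mod 5 = 0
x3 = s^2 - x1 - x2 mod 5 = 0^2 - 1 - 0 = 4
y3 = s (x1 - x3) - y1 mod 5 = 0 * (1 - 4) - 0 = 0

P + Q = (4, 0)


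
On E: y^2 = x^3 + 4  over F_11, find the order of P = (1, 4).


Compute successive multiples of P until we hit O:
  1P = (1, 4)
  2P = (10, 5)
  3P = (3, 8)
  4P = (0, 9)
  5P = (2, 1)
  6P = (6, 0)
  7P = (2, 10)
  8P = (0, 2)
  ... (continuing to 12P)
  12P = O

ord(P) = 12


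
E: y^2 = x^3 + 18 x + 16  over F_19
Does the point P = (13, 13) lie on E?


Check whether y^2 = x^3 + 18 x + 16 (mod 19) for (x, y) = (13, 13).
LHS: y^2 = 13^2 mod 19 = 17
RHS: x^3 + 18 x + 16 = 13^3 + 18*13 + 16 mod 19 = 15
LHS != RHS

No, not on the curve


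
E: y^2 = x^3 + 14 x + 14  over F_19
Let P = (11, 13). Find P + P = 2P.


Doubling: s = (3 x1^2 + a) / (2 y1)
s = (3*11^2 + 14) / (2*13) mod 19 = 5
x3 = s^2 - 2 x1 mod 19 = 5^2 - 2*11 = 3
y3 = s (x1 - x3) - y1 mod 19 = 5 * (11 - 3) - 13 = 8

2P = (3, 8)


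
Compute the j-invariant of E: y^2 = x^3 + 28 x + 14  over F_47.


Delta = -16(4 a^3 + 27 b^2) mod 47 = 18
-1728 * (4 a)^3 = -1728 * (4*28)^3 mod 47 = 44
j = 44 * 18^(-1) mod 47 = 39

j = 39 (mod 47)


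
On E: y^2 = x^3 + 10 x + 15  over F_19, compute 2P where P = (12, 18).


Doubling: s = (3 x1^2 + a) / (2 y1)
s = (3*12^2 + 10) / (2*18) mod 19 = 7
x3 = s^2 - 2 x1 mod 19 = 7^2 - 2*12 = 6
y3 = s (x1 - x3) - y1 mod 19 = 7 * (12 - 6) - 18 = 5

2P = (6, 5)


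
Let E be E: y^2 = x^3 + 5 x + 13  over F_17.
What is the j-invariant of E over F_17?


Delta = -16(4 a^3 + 27 b^2) mod 17 = 14
-1728 * (4 a)^3 = -1728 * (4*5)^3 mod 17 = 9
j = 9 * 14^(-1) mod 17 = 14

j = 14 (mod 17)


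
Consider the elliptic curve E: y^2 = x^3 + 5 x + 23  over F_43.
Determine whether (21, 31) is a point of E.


Check whether y^2 = x^3 + 5 x + 23 (mod 43) for (x, y) = (21, 31).
LHS: y^2 = 31^2 mod 43 = 15
RHS: x^3 + 5 x + 23 = 21^3 + 5*21 + 23 mod 43 = 15
LHS = RHS

Yes, on the curve


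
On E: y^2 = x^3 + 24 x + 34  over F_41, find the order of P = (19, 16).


Compute successive multiples of P until we hit O:
  1P = (19, 16)
  2P = (3, 25)
  3P = (23, 17)
  4P = (17, 5)
  5P = (25, 33)
  6P = (13, 1)
  7P = (5, 19)
  8P = (16, 39)
  ... (continuing to 20P)
  20P = O

ord(P) = 20


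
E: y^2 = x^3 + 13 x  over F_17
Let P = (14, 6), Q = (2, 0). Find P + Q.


P != Q, so use the chord formula.
s = (y2 - y1) / (x2 - x1) = (11) / (5) mod 17 = 9
x3 = s^2 - x1 - x2 mod 17 = 9^2 - 14 - 2 = 14
y3 = s (x1 - x3) - y1 mod 17 = 9 * (14 - 14) - 6 = 11

P + Q = (14, 11)


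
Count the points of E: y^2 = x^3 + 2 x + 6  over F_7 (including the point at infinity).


For each x in F_7, count y with y^2 = x^3 + 2 x + 6 mod 7:
  x = 1: RHS = 2, y in [3, 4]  -> 2 point(s)
  x = 2: RHS = 4, y in [2, 5]  -> 2 point(s)
  x = 3: RHS = 4, y in [2, 5]  -> 2 point(s)
  x = 4: RHS = 1, y in [1, 6]  -> 2 point(s)
  x = 5: RHS = 1, y in [1, 6]  -> 2 point(s)
Affine points: 10. Add the point at infinity: total = 11.

#E(F_7) = 11


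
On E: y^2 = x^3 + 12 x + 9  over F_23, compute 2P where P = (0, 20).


k = 2 = 10_2 (binary, LSB first: 01)
Double-and-add from P = (0, 20):
  bit 0 = 0: acc unchanged = O
  bit 1 = 1: acc = O + (4, 11) = (4, 11)

2P = (4, 11)


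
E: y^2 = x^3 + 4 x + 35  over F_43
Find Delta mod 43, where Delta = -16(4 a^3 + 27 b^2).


4 a^3 + 27 b^2 = 4*4^3 + 27*35^2 = 256 + 33075 = 33331
Delta = -16 * (33331) = -533296
Delta mod 43 = 33

Delta = 33 (mod 43)


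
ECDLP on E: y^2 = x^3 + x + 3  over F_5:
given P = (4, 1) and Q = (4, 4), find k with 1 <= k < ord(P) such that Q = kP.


Enumerate multiples of P until we hit Q = (4, 4):
  1P = (4, 1)
  2P = (1, 0)
  3P = (4, 4)
Match found at i = 3.

k = 3


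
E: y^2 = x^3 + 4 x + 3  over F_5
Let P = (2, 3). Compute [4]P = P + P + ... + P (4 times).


k = 4 = 100_2 (binary, LSB first: 001)
Double-and-add from P = (2, 3):
  bit 0 = 0: acc unchanged = O
  bit 1 = 0: acc unchanged = O
  bit 2 = 1: acc = O + (2, 3) = (2, 3)

4P = (2, 3)


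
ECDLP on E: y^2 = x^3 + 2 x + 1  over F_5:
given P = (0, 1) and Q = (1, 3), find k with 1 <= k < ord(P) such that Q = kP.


Enumerate multiples of P until we hit Q = (1, 3):
  1P = (0, 1)
  2P = (1, 3)
Match found at i = 2.

k = 2


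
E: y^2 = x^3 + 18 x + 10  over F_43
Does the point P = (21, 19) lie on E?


Check whether y^2 = x^3 + 18 x + 10 (mod 43) for (x, y) = (21, 19).
LHS: y^2 = 19^2 mod 43 = 17
RHS: x^3 + 18 x + 10 = 21^3 + 18*21 + 10 mod 43 = 17
LHS = RHS

Yes, on the curve


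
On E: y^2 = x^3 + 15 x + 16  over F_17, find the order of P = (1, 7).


Compute successive multiples of P until we hit O:
  1P = (1, 7)
  2P = (0, 4)
  3P = (8, 6)
  4P = (16, 0)
  5P = (8, 11)
  6P = (0, 13)
  7P = (1, 10)
  8P = O

ord(P) = 8


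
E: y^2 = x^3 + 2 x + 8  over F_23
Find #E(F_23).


For each x in F_23, count y with y^2 = x^3 + 2 x + 8 mod 23:
  x = 0: RHS = 8, y in [10, 13]  -> 2 point(s)
  x = 3: RHS = 18, y in [8, 15]  -> 2 point(s)
  x = 6: RHS = 6, y in [11, 12]  -> 2 point(s)
  x = 10: RHS = 16, y in [4, 19]  -> 2 point(s)
  x = 11: RHS = 4, y in [2, 21]  -> 2 point(s)
  x = 12: RHS = 12, y in [9, 14]  -> 2 point(s)
  x = 13: RHS = 0, y in [0]  -> 1 point(s)
  x = 15: RHS = 9, y in [3, 20]  -> 2 point(s)
Affine points: 15. Add the point at infinity: total = 16.

#E(F_23) = 16


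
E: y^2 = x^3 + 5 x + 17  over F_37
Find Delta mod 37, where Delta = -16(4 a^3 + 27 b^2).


4 a^3 + 27 b^2 = 4*5^3 + 27*17^2 = 500 + 7803 = 8303
Delta = -16 * (8303) = -132848
Delta mod 37 = 19

Delta = 19 (mod 37)


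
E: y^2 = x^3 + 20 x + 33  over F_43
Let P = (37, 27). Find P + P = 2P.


Doubling: s = (3 x1^2 + a) / (2 y1)
s = (3*37^2 + 20) / (2*27) mod 43 = 39
x3 = s^2 - 2 x1 mod 43 = 39^2 - 2*37 = 28
y3 = s (x1 - x3) - y1 mod 43 = 39 * (37 - 28) - 27 = 23

2P = (28, 23)


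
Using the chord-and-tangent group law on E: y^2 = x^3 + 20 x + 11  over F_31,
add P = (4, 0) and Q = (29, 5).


P != Q, so use the chord formula.
s = (y2 - y1) / (x2 - x1) = (5) / (25) mod 31 = 25
x3 = s^2 - x1 - x2 mod 31 = 25^2 - 4 - 29 = 3
y3 = s (x1 - x3) - y1 mod 31 = 25 * (4 - 3) - 0 = 25

P + Q = (3, 25)


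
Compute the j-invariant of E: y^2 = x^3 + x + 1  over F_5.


Delta = -16(4 a^3 + 27 b^2) mod 5 = 4
-1728 * (4 a)^3 = -1728 * (4*1)^3 mod 5 = 3
j = 3 * 4^(-1) mod 5 = 2

j = 2 (mod 5)


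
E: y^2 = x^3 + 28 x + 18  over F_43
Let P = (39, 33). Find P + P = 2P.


Doubling: s = (3 x1^2 + a) / (2 y1)
s = (3*39^2 + 28) / (2*33) mod 43 = 22
x3 = s^2 - 2 x1 mod 43 = 22^2 - 2*39 = 19
y3 = s (x1 - x3) - y1 mod 43 = 22 * (39 - 19) - 33 = 20

2P = (19, 20)


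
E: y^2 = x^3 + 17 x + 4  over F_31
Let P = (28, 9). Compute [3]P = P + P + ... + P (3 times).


k = 3 = 11_2 (binary, LSB first: 11)
Double-and-add from P = (28, 9):
  bit 0 = 1: acc = O + (28, 9) = (28, 9)
  bit 1 = 1: acc = (28, 9) + (7, 1) = (14, 17)

3P = (14, 17)


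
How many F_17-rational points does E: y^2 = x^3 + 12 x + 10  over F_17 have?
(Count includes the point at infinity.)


For each x in F_17, count y with y^2 = x^3 + 12 x + 10 mod 17:
  x = 2: RHS = 8, y in [5, 12]  -> 2 point(s)
  x = 5: RHS = 8, y in [5, 12]  -> 2 point(s)
  x = 6: RHS = 9, y in [3, 14]  -> 2 point(s)
  x = 10: RHS = 8, y in [5, 12]  -> 2 point(s)
  x = 13: RHS = 0, y in [0]  -> 1 point(s)
  x = 14: RHS = 15, y in [7, 10]  -> 2 point(s)
Affine points: 11. Add the point at infinity: total = 12.

#E(F_17) = 12


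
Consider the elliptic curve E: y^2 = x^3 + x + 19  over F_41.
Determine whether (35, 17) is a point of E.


Check whether y^2 = x^3 + 1 x + 19 (mod 41) for (x, y) = (35, 17).
LHS: y^2 = 17^2 mod 41 = 2
RHS: x^3 + 1 x + 19 = 35^3 + 1*35 + 19 mod 41 = 2
LHS = RHS

Yes, on the curve


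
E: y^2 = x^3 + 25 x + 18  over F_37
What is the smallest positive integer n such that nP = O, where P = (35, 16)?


Compute successive multiples of P until we hit O:
  1P = (35, 16)
  2P = (4, 21)
  3P = (10, 11)
  4P = (32, 29)
  5P = (34, 29)
  6P = (26, 15)
  7P = (29, 34)
  8P = (19, 10)
  ... (continuing to 48P)
  48P = O

ord(P) = 48


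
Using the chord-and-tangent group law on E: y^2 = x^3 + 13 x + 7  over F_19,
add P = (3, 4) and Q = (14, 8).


P != Q, so use the chord formula.
s = (y2 - y1) / (x2 - x1) = (4) / (11) mod 19 = 9
x3 = s^2 - x1 - x2 mod 19 = 9^2 - 3 - 14 = 7
y3 = s (x1 - x3) - y1 mod 19 = 9 * (3 - 7) - 4 = 17

P + Q = (7, 17)


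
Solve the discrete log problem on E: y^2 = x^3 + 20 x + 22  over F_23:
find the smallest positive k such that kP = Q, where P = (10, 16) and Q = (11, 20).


Enumerate multiples of P until we hit Q = (11, 20):
  1P = (10, 16)
  2P = (11, 20)
Match found at i = 2.

k = 2


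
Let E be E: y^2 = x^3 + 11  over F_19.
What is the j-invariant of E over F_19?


Delta = -16(4 a^3 + 27 b^2) mod 19 = 16
-1728 * (4 a)^3 = -1728 * (4*0)^3 mod 19 = 0
j = 0 * 16^(-1) mod 19 = 0

j = 0 (mod 19)


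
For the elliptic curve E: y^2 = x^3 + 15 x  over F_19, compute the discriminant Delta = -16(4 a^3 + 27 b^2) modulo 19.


4 a^3 + 27 b^2 = 4*15^3 + 27*0^2 = 13500 + 0 = 13500
Delta = -16 * (13500) = -216000
Delta mod 19 = 11

Delta = 11 (mod 19)


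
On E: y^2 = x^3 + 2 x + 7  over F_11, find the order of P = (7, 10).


Compute successive multiples of P until we hit O:
  1P = (7, 10)
  2P = (6, 9)
  3P = (10, 9)
  4P = (10, 2)
  5P = (6, 2)
  6P = (7, 1)
  7P = O

ord(P) = 7


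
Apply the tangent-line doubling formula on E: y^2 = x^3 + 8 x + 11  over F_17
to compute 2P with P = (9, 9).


Doubling: s = (3 x1^2 + a) / (2 y1)
s = (3*9^2 + 8) / (2*9) mod 17 = 13
x3 = s^2 - 2 x1 mod 17 = 13^2 - 2*9 = 15
y3 = s (x1 - x3) - y1 mod 17 = 13 * (9 - 15) - 9 = 15

2P = (15, 15)


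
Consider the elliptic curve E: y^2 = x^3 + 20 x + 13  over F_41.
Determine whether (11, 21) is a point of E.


Check whether y^2 = x^3 + 20 x + 13 (mod 41) for (x, y) = (11, 21).
LHS: y^2 = 21^2 mod 41 = 31
RHS: x^3 + 20 x + 13 = 11^3 + 20*11 + 13 mod 41 = 6
LHS != RHS

No, not on the curve


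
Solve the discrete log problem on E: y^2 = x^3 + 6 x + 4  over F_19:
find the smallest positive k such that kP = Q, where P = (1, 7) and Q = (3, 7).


Enumerate multiples of P until we hit Q = (3, 7):
  1P = (1, 7)
  2P = (2, 10)
  3P = (6, 16)
  4P = (16, 4)
  5P = (18, 4)
  6P = (7, 3)
  7P = (3, 7)
Match found at i = 7.

k = 7


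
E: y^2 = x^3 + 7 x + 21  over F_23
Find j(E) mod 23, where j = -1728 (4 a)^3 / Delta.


Delta = -16(4 a^3 + 27 b^2) mod 23 = 10
-1728 * (4 a)^3 = -1728 * (4*7)^3 mod 23 = 16
j = 16 * 10^(-1) mod 23 = 20

j = 20 (mod 23)


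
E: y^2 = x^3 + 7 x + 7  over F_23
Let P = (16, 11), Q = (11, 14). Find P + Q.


P != Q, so use the chord formula.
s = (y2 - y1) / (x2 - x1) = (3) / (18) mod 23 = 4
x3 = s^2 - x1 - x2 mod 23 = 4^2 - 16 - 11 = 12
y3 = s (x1 - x3) - y1 mod 23 = 4 * (16 - 12) - 11 = 5

P + Q = (12, 5)


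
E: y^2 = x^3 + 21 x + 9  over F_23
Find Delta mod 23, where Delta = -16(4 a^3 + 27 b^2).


4 a^3 + 27 b^2 = 4*21^3 + 27*9^2 = 37044 + 2187 = 39231
Delta = -16 * (39231) = -627696
Delta mod 23 = 20

Delta = 20 (mod 23)


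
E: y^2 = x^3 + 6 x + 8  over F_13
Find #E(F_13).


For each x in F_13, count y with y^2 = x^3 + 6 x + 8 mod 13:
  x = 3: RHS = 1, y in [1, 12]  -> 2 point(s)
  x = 6: RHS = 0, y in [0]  -> 1 point(s)
  x = 7: RHS = 3, y in [4, 9]  -> 2 point(s)
  x = 8: RHS = 9, y in [3, 10]  -> 2 point(s)
  x = 11: RHS = 1, y in [1, 12]  -> 2 point(s)
  x = 12: RHS = 1, y in [1, 12]  -> 2 point(s)
Affine points: 11. Add the point at infinity: total = 12.

#E(F_13) = 12


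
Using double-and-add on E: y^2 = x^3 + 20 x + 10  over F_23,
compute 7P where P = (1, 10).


k = 7 = 111_2 (binary, LSB first: 111)
Double-and-add from P = (1, 10):
  bit 0 = 1: acc = O + (1, 10) = (1, 10)
  bit 1 = 1: acc = (1, 10) + (21, 13) = (2, 14)
  bit 2 = 1: acc = (2, 14) + (13, 11) = (21, 10)

7P = (21, 10)


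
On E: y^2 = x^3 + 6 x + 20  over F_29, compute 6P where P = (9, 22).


k = 6 = 110_2 (binary, LSB first: 011)
Double-and-add from P = (9, 22):
  bit 0 = 0: acc unchanged = O
  bit 1 = 1: acc = O + (7, 17) = (7, 17)
  bit 2 = 1: acc = (7, 17) + (28, 19) = (14, 21)

6P = (14, 21)


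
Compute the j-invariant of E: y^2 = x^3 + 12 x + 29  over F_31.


Delta = -16(4 a^3 + 27 b^2) mod 31 = 24
-1728 * (4 a)^3 = -1728 * (4*12)^3 mod 31 = 27
j = 27 * 24^(-1) mod 31 = 5

j = 5 (mod 31)


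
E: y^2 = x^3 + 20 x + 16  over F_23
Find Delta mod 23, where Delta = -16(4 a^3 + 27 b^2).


4 a^3 + 27 b^2 = 4*20^3 + 27*16^2 = 32000 + 6912 = 38912
Delta = -16 * (38912) = -622592
Delta mod 23 = 18

Delta = 18 (mod 23)


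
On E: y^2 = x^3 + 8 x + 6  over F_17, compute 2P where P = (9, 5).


Doubling: s = (3 x1^2 + a) / (2 y1)
s = (3*9^2 + 8) / (2*5) mod 17 = 3
x3 = s^2 - 2 x1 mod 17 = 3^2 - 2*9 = 8
y3 = s (x1 - x3) - y1 mod 17 = 3 * (9 - 8) - 5 = 15

2P = (8, 15)


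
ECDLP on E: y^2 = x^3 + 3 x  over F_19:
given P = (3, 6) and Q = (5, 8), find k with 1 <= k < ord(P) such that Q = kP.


Enumerate multiples of P until we hit Q = (5, 8):
  1P = (3, 6)
  2P = (5, 8)
Match found at i = 2.

k = 2


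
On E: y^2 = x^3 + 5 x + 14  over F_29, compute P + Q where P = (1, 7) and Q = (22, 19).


P != Q, so use the chord formula.
s = (y2 - y1) / (x2 - x1) = (12) / (21) mod 29 = 13
x3 = s^2 - x1 - x2 mod 29 = 13^2 - 1 - 22 = 1
y3 = s (x1 - x3) - y1 mod 29 = 13 * (1 - 1) - 7 = 22

P + Q = (1, 22)


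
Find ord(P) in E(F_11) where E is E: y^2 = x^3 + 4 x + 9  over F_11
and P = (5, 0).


Compute successive multiples of P until we hit O:
  1P = (5, 0)
  2P = O

ord(P) = 2


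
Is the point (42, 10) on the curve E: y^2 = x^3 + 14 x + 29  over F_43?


Check whether y^2 = x^3 + 14 x + 29 (mod 43) for (x, y) = (42, 10).
LHS: y^2 = 10^2 mod 43 = 14
RHS: x^3 + 14 x + 29 = 42^3 + 14*42 + 29 mod 43 = 14
LHS = RHS

Yes, on the curve


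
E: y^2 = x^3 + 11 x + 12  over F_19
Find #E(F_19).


For each x in F_19, count y with y^2 = x^3 + 11 x + 12 mod 19:
  x = 1: RHS = 5, y in [9, 10]  -> 2 point(s)
  x = 2: RHS = 4, y in [2, 17]  -> 2 point(s)
  x = 4: RHS = 6, y in [5, 14]  -> 2 point(s)
  x = 6: RHS = 9, y in [3, 16]  -> 2 point(s)
  x = 8: RHS = 4, y in [2, 17]  -> 2 point(s)
  x = 9: RHS = 4, y in [2, 17]  -> 2 point(s)
  x = 10: RHS = 1, y in [1, 18]  -> 2 point(s)
  x = 11: RHS = 1, y in [1, 18]  -> 2 point(s)
  x = 16: RHS = 9, y in [3, 16]  -> 2 point(s)
  x = 17: RHS = 1, y in [1, 18]  -> 2 point(s)
  x = 18: RHS = 0, y in [0]  -> 1 point(s)
Affine points: 21. Add the point at infinity: total = 22.

#E(F_19) = 22


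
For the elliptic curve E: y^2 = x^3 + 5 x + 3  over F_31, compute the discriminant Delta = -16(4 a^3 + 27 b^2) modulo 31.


4 a^3 + 27 b^2 = 4*5^3 + 27*3^2 = 500 + 243 = 743
Delta = -16 * (743) = -11888
Delta mod 31 = 16

Delta = 16 (mod 31)


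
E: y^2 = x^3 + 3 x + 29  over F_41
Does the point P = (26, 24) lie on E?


Check whether y^2 = x^3 + 3 x + 29 (mod 41) for (x, y) = (26, 24).
LHS: y^2 = 24^2 mod 41 = 2
RHS: x^3 + 3 x + 29 = 26^3 + 3*26 + 29 mod 41 = 12
LHS != RHS

No, not on the curve


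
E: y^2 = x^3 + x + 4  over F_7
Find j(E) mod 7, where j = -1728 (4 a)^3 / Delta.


Delta = -16(4 a^3 + 27 b^2) mod 7 = 3
-1728 * (4 a)^3 = -1728 * (4*1)^3 mod 7 = 1
j = 1 * 3^(-1) mod 7 = 5

j = 5 (mod 7)


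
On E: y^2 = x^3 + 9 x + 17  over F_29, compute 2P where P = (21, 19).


Doubling: s = (3 x1^2 + a) / (2 y1)
s = (3*21^2 + 9) / (2*19) mod 29 = 3
x3 = s^2 - 2 x1 mod 29 = 3^2 - 2*21 = 25
y3 = s (x1 - x3) - y1 mod 29 = 3 * (21 - 25) - 19 = 27

2P = (25, 27)


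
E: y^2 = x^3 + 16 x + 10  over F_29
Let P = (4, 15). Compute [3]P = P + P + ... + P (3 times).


k = 3 = 11_2 (binary, LSB first: 11)
Double-and-add from P = (4, 15):
  bit 0 = 1: acc = O + (4, 15) = (4, 15)
  bit 1 = 1: acc = (4, 15) + (28, 15) = (26, 14)

3P = (26, 14)


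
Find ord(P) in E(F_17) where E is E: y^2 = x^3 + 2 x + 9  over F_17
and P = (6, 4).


Compute successive multiples of P until we hit O:
  1P = (6, 4)
  2P = (6, 13)
  3P = O

ord(P) = 3


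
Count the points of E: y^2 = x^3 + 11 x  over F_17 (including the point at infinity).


For each x in F_17, count y with y^2 = x^3 + 11 x + 0 mod 17:
  x = 0: RHS = 0, y in [0]  -> 1 point(s)
  x = 2: RHS = 13, y in [8, 9]  -> 2 point(s)
  x = 3: RHS = 9, y in [3, 14]  -> 2 point(s)
  x = 14: RHS = 8, y in [5, 12]  -> 2 point(s)
  x = 15: RHS = 4, y in [2, 15]  -> 2 point(s)
Affine points: 9. Add the point at infinity: total = 10.

#E(F_17) = 10


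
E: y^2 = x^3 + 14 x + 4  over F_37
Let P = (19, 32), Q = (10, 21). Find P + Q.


P != Q, so use the chord formula.
s = (y2 - y1) / (x2 - x1) = (26) / (28) mod 37 = 30
x3 = s^2 - x1 - x2 mod 37 = 30^2 - 19 - 10 = 20
y3 = s (x1 - x3) - y1 mod 37 = 30 * (19 - 20) - 32 = 12

P + Q = (20, 12)


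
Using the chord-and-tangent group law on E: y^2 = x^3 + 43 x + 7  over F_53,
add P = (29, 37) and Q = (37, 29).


P != Q, so use the chord formula.
s = (y2 - y1) / (x2 - x1) = (45) / (8) mod 53 = 52
x3 = s^2 - x1 - x2 mod 53 = 52^2 - 29 - 37 = 41
y3 = s (x1 - x3) - y1 mod 53 = 52 * (29 - 41) - 37 = 28

P + Q = (41, 28)
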